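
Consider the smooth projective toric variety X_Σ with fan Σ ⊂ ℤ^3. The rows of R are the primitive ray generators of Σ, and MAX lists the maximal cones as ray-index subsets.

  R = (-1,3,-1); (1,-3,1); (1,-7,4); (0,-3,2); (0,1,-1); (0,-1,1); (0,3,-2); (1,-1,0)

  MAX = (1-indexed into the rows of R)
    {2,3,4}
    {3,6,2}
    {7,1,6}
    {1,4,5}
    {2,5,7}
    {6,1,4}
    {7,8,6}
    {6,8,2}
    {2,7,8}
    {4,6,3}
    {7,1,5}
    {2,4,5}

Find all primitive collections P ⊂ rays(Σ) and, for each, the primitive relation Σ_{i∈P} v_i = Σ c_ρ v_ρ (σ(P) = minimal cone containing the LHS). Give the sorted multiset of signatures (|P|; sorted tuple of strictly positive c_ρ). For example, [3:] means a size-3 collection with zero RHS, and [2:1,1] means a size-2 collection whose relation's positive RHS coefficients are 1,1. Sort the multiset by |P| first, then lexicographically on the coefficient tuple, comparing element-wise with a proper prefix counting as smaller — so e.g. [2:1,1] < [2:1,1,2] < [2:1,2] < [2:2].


The 12 primitive collections of Σ (r=8, n=3):

  • {1,2}:  v_{1} + v_{2} = 0  ⟹  sig = [2:]
  • {4,7}:  v_{4} + v_{7} = 0  ⟹  sig = [2:]
  • {5,6}:  v_{5} + v_{6} = 0  ⟹  sig = [2:]
  • {1,3}:  v_{1} + v_{3} = v_{4} + v_{6}  ⟹  sig = [2:1,1]
  • {1,8}:  v_{1} + v_{8} = v_{6} + v_{7}  ⟹  sig = [2:1,1]
  • {3,5}:  v_{3} + v_{5} = v_{2} + v_{4}  ⟹  sig = [2:1,1]
  • {3,7}:  v_{3} + v_{7} = v_{2} + v_{6}  ⟹  sig = [2:1,1]
  • {4,8}:  v_{4} + v_{8} = v_{2} + v_{6}  ⟹  sig = [2:1,1]
  • {5,8}:  v_{5} + v_{8} = v_{2} + v_{7}  ⟹  sig = [2:1,1]
  • {3,8}:  v_{3} + v_{8} = 2·v_{2} + 2·v_{6}  ⟹  sig = [2:2,2]
  • {2,4,6}:  v_{2} + v_{4} + v_{6} = v_{3}  ⟹  sig = [3:1]
  • {2,6,7}:  v_{2} + v_{6} + v_{7} = v_{8}  ⟹  sig = [3:1]

Sorted signature multiset PRS(X):
    |P|=2: 10 collections, coeffs (), (), (), (1,1), (1,1), (1,1), (1,1), (1,1), (1,1), (2,2)
    |P|=3: 2 collections, coeffs (1), (1)


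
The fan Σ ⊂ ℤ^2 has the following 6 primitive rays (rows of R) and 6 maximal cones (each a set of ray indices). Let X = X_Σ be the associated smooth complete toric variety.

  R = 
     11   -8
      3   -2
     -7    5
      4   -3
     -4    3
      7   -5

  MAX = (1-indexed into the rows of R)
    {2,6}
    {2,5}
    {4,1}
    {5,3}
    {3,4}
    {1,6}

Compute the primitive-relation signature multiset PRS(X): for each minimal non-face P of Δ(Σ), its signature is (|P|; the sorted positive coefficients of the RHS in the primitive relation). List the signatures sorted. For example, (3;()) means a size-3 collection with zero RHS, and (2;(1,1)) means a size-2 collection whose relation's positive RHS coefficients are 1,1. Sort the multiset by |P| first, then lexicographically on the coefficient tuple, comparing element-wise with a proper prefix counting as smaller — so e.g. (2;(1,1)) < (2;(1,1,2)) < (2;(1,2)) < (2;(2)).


|primitive collections| = 9. Relations:

  P = {3,6}:  v_{3} + v_{6} = 0 ; sig = (2;())
  P = {4,5}:  v_{4} + v_{5} = 0 ; sig = (2;())
  P = {1,3}:  v_{1} + v_{3} = v_{4} ; sig = (2;(1))
  P = {1,5}:  v_{1} + v_{5} = v_{6} ; sig = (2;(1))
  P = {2,3}:  v_{2} + v_{3} = v_{5} ; sig = (2;(1))
  P = {2,4}:  v_{2} + v_{4} = v_{6} ; sig = (2;(1))
  P = {4,6}:  v_{4} + v_{6} = v_{1} ; sig = (2;(1))
  P = {5,6}:  v_{5} + v_{6} = v_{2} ; sig = (2;(1))
  P = {1,2}:  v_{1} + v_{2} = 2·v_{6} ; sig = (2;(2))

Signatures (|P|; sorted positive RHS coefficients), sorted:
    (2;())
    (2;())
    (2;(1))
    (2;(1))
    (2;(1))
    (2;(1))
    (2;(1))
    (2;(1))
    (2;(2))


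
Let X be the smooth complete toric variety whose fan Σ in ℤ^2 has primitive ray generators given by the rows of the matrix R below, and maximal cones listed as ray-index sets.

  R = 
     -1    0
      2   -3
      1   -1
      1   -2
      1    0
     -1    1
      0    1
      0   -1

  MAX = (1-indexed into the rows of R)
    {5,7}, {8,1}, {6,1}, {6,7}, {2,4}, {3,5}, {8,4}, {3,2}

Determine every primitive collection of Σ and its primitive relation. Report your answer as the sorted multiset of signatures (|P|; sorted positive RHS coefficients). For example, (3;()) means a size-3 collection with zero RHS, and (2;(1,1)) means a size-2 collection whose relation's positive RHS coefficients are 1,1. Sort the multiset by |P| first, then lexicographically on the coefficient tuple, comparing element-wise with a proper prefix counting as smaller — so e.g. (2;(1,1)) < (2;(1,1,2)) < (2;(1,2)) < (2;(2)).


20 minimal non-faces of Δ(Σ) (on 8 rays):

  {1,5}:  v_{1} + v_{5} = 0  ⇒ sig = (2;())
  {3,6}:  v_{3} + v_{6} = 0  ⇒ sig = (2;())
  {7,8}:  v_{7} + v_{8} = 0  ⇒ sig = (2;())
  {1,3}:  v_{1} + v_{3} = v_{8}  ⇒ sig = (2;(1))
  {1,7}:  v_{1} + v_{7} = v_{6}  ⇒ sig = (2;(1))
  {2,6}:  v_{2} + v_{6} = v_{4}  ⇒ sig = (2;(1))
  {3,4}:  v_{3} + v_{4} = v_{2}  ⇒ sig = (2;(1))
  {3,7}:  v_{3} + v_{7} = v_{5}  ⇒ sig = (2;(1))
  {3,8}:  v_{3} + v_{8} = v_{4}  ⇒ sig = (2;(1))
  {4,6}:  v_{4} + v_{6} = v_{8}  ⇒ sig = (2;(1))
  {4,7}:  v_{4} + v_{7} = v_{3}  ⇒ sig = (2;(1))
  {5,6}:  v_{5} + v_{6} = v_{7}  ⇒ sig = (2;(1))
  {5,8}:  v_{5} + v_{8} = v_{3}  ⇒ sig = (2;(1))
  {6,8}:  v_{6} + v_{8} = v_{1}  ⇒ sig = (2;(1))
  {1,2}:  v_{1} + v_{2} = v_{4} + v_{8}  ⇒ sig = (2;(1,1))
  {1,4}:  v_{1} + v_{4} = 2·v_{8}  ⇒ sig = (2;(2))
  {2,7}:  v_{2} + v_{7} = 2·v_{3}  ⇒ sig = (2;(2))
  {2,8}:  v_{2} + v_{8} = 2·v_{4}  ⇒ sig = (2;(2))
  {4,5}:  v_{4} + v_{5} = 2·v_{3}  ⇒ sig = (2;(2))
  {2,5}:  v_{2} + v_{5} = 3·v_{3}  ⇒ sig = (2;(3))

Hence PRS(X_Σ) =
    (2;())
    (2;())
    (2;())
    (2;(1))
    (2;(1))
    (2;(1))
    (2;(1))
    (2;(1))
    (2;(1))
    (2;(1))
    (2;(1))
    (2;(1))
    (2;(1))
    (2;(1))
    (2;(1,1))
    (2;(2))
    (2;(2))
    (2;(2))
    (2;(2))
    (2;(3))


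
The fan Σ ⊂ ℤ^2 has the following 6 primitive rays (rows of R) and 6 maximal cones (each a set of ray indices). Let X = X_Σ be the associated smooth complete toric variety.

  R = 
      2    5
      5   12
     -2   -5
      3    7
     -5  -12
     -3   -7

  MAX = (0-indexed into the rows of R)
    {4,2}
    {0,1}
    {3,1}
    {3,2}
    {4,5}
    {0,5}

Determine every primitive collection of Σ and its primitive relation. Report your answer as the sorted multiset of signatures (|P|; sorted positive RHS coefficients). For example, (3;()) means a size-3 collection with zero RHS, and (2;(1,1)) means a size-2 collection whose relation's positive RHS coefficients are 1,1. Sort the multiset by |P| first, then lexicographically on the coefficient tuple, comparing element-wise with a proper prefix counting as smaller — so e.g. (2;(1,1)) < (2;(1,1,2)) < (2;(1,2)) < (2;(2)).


Primitive collections (9):

  P={0,2}:  v_{0} + v_{2} = 0 ; sig = (2;())
  P={1,4}:  v_{1} + v_{4} = 0 ; sig = (2;())
  P={3,5}:  v_{3} + v_{5} = 0 ; sig = (2;())
  P={0,3}:  v_{0} + v_{3} = v_{1} ; sig = (2;(1))
  P={0,4}:  v_{0} + v_{4} = v_{5} ; sig = (2;(1))
  P={1,2}:  v_{1} + v_{2} = v_{3} ; sig = (2;(1))
  P={1,5}:  v_{1} + v_{5} = v_{0} ; sig = (2;(1))
  P={2,5}:  v_{2} + v_{5} = v_{4} ; sig = (2;(1))
  P={3,4}:  v_{3} + v_{4} = v_{2} ; sig = (2;(1))

so the primitive-relation signature multiset is
    (2;())
    (2;())
    (2;())
    (2;(1))
    (2;(1))
    (2;(1))
    (2;(1))
    (2;(1))
    (2;(1))


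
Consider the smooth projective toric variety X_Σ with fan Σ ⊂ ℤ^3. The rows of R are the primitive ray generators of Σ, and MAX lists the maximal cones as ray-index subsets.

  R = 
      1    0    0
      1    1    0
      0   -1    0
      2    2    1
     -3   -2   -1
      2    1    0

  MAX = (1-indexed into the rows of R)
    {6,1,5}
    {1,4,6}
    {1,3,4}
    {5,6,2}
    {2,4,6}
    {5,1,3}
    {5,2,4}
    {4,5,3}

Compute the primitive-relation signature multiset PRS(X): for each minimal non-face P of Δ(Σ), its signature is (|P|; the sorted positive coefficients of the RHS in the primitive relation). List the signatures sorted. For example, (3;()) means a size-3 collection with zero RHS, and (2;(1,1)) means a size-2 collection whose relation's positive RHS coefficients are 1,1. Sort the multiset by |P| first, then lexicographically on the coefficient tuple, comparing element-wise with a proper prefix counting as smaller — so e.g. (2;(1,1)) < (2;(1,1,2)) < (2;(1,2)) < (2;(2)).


The 5 primitive collections of Σ (r=6, n=3):

  {1,2}:  v_{1} + v_{2} = v_{6}  ⇒ sig = (2;(1))
  {2,3}:  v_{2} + v_{3} = v_{1}  ⇒ sig = (2;(1))
  {3,6}:  v_{3} + v_{6} = 2·v_{1}  ⇒ sig = (2;(2))
  {1,4,5}:  v_{1} + v_{4} + v_{5} = 0  ⇒ sig = (3;())
  {4,5,6}:  v_{4} + v_{5} + v_{6} = v_{2}  ⇒ sig = (3;(1))

Sorted signature multiset PRS(X):
    |P|=2: 3 collections, coeffs (1), (1), (2)
    |P|=3: 2 collections, coeffs (), (1)


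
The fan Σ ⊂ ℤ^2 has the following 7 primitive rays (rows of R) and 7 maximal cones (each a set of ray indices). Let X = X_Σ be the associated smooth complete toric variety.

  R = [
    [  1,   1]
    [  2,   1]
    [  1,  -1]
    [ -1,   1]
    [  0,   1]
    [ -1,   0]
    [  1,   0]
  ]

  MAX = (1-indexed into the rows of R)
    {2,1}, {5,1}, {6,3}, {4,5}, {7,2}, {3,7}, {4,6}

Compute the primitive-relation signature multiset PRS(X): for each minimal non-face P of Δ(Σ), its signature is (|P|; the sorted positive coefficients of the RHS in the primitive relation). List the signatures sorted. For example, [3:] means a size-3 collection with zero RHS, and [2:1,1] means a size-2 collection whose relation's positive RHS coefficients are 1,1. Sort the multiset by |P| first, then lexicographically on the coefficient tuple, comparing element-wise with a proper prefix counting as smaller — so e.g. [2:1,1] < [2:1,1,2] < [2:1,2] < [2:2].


14 collections generate NE(X_Σ); each relation:

  • {3,4}:  v_{3} + v_{4} = 0 ; sig = [2:]
  • {6,7}:  v_{6} + v_{7} = 0 ; sig = [2:]
  • {1,6}:  v_{1} + v_{6} = v_{5} ; sig = [2:1]
  • {1,7}:  v_{1} + v_{7} = v_{2} ; sig = [2:1]
  • {2,6}:  v_{2} + v_{6} = v_{1} ; sig = [2:1]
  • {3,5}:  v_{3} + v_{5} = v_{7} ; sig = [2:1]
  • {4,7}:  v_{4} + v_{7} = v_{5} ; sig = [2:1]
  • {5,6}:  v_{5} + v_{6} = v_{4} ; sig = [2:1]
  • {5,7}:  v_{5} + v_{7} = v_{1} ; sig = [2:1]
  • {2,4}:  v_{2} + v_{4} = v_{1} + v_{5} ; sig = [2:1,1]
  • {1,3}:  v_{1} + v_{3} = 2·v_{7} ; sig = [2:2]
  • {1,4}:  v_{1} + v_{4} = 2·v_{5} ; sig = [2:2]
  • {2,5}:  v_{2} + v_{5} = 2·v_{1} ; sig = [2:2]
  • {2,3}:  v_{2} + v_{3} = 3·v_{7} ; sig = [2:3]

so the primitive-relation signature multiset is
    |P|=2: 14 collections, coeffs (), (), (1), (1), (1), (1), (1), (1), (1), (1,1), (2), (2), (2), (3)


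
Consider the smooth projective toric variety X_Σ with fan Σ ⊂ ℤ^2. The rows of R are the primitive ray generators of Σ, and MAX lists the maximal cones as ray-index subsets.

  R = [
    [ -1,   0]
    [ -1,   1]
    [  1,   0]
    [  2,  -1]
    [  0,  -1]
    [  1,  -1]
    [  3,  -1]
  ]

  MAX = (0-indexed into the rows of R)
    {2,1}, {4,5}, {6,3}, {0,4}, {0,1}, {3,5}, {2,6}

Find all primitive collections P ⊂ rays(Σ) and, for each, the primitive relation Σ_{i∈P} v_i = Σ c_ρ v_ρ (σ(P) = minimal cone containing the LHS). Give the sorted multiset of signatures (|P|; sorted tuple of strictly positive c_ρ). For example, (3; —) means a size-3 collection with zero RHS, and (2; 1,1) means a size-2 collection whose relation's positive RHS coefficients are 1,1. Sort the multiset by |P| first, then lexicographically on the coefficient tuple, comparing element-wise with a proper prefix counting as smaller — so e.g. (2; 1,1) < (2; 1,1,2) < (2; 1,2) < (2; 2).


14 collections generate NE(X_Σ); each relation:

  • {0,2}:  v_{0} + v_{2} = 0 ; sig = (2; —)
  • {1,5}:  v_{1} + v_{5} = 0 ; sig = (2; —)
  • {0,3}:  v_{0} + v_{3} = v_{5} ; sig = (2; 1)
  • {0,5}:  v_{0} + v_{5} = v_{4} ; sig = (2; 1)
  • {0,6}:  v_{0} + v_{6} = v_{3} ; sig = (2; 1)
  • {1,3}:  v_{1} + v_{3} = v_{2} ; sig = (2; 1)
  • {1,4}:  v_{1} + v_{4} = v_{0} ; sig = (2; 1)
  • {2,3}:  v_{2} + v_{3} = v_{6} ; sig = (2; 1)
  • {2,4}:  v_{2} + v_{4} = v_{5} ; sig = (2; 1)
  • {2,5}:  v_{2} + v_{5} = v_{3} ; sig = (2; 1)
  • {4,6}:  v_{4} + v_{6} = v_{3} + v_{5} ; sig = (2; 1,1)
  • {1,6}:  v_{1} + v_{6} = 2·v_{2} ; sig = (2; 2)
  • {3,4}:  v_{3} + v_{4} = 2·v_{5} ; sig = (2; 2)
  • {5,6}:  v_{5} + v_{6} = 2·v_{3} ; sig = (2; 2)

so the primitive-relation signature multiset is
{ (2; —) ×2,  (2; 1) ×8,  (2; 1,1),  (2; 2) ×3 }


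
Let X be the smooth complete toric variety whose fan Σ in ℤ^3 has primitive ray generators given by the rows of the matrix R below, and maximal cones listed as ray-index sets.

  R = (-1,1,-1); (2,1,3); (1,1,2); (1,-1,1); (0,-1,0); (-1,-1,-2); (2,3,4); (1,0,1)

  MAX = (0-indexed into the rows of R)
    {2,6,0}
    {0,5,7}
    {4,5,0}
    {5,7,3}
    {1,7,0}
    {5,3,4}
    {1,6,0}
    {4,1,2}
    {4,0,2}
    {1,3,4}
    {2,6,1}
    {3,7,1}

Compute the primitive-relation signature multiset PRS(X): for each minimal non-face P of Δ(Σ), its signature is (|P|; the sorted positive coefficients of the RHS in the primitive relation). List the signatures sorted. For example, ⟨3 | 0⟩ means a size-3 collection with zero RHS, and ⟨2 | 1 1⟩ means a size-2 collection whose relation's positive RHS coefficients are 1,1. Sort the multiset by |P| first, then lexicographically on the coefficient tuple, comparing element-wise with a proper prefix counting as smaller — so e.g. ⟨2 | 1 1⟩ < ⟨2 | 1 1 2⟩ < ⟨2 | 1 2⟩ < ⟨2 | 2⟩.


The 12 primitive collections of Σ (r=8, n=3):

  P = {0,3}:  v_{0} + v_{3} = 0  ⟹  sig = ⟨2 | 0⟩
  P = {2,5}:  v_{2} + v_{5} = 0  ⟹  sig = ⟨2 | 0⟩
  P = {1,5}:  v_{1} + v_{5} = v_{7}  ⟹  sig = ⟨2 | 1⟩
  P = {2,7}:  v_{2} + v_{7} = v_{1}  ⟹  sig = ⟨2 | 1⟩
  P = {4,7}:  v_{4} + v_{7} = v_{3}  ⟹  sig = ⟨2 | 1⟩
  P = {2,3}:  v_{2} + v_{3} = v_{1} + v_{4}  ⟹  sig = ⟨2 | 1 1⟩
  P = {3,6}:  v_{3} + v_{6} = v_{1} + v_{2}  ⟹  sig = ⟨2 | 1 1⟩
  P = {5,6}:  v_{5} + v_{6} = v_{0} + v_{1}  ⟹  sig = ⟨2 | 1 1⟩
  P = {6,7}:  v_{6} + v_{7} = v_{0} + 2·v_{1}  ⟹  sig = ⟨2 | 1 2⟩
  P = {4,6}:  v_{4} + v_{6} = 2·v_{2}  ⟹  sig = ⟨2 | 2⟩
  P = {0,1,2}:  v_{0} + v_{1} + v_{2} = v_{6}  ⟹  sig = ⟨3 | 1⟩
  P = {0,1,4}:  v_{0} + v_{1} + v_{4} = v_{2}  ⟹  sig = ⟨3 | 1⟩

so the primitive-relation signature multiset is
    |P|=2: 10 collections, coeffs (), (), (1), (1), (1), (1,1), (1,1), (1,1), (1,2), (2)
    |P|=3: 2 collections, coeffs (1), (1)


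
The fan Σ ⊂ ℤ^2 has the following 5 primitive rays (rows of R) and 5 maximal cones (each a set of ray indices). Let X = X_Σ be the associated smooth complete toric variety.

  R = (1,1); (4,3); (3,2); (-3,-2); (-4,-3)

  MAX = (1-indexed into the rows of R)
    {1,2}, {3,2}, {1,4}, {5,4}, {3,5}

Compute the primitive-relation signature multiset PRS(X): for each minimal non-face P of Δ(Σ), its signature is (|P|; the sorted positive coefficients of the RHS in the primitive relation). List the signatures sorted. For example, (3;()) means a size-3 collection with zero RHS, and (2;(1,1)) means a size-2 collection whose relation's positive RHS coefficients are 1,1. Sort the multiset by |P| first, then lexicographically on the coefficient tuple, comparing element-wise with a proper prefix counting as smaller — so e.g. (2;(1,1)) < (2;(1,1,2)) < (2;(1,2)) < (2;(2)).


The 5 primitive collections of Σ (r=5, n=2):

  {2,5}:  v_{2} + v_{5} = 0 ; sig = (2;())
  {3,4}:  v_{3} + v_{4} = 0 ; sig = (2;())
  {1,3}:  v_{1} + v_{3} = v_{2} ; sig = (2;(1))
  {1,5}:  v_{1} + v_{5} = v_{4} ; sig = (2;(1))
  {2,4}:  v_{2} + v_{4} = v_{1} ; sig = (2;(1))

Sorted signature multiset PRS(X):
    |P|=2: 5 collections, coeffs (), (), (1), (1), (1)


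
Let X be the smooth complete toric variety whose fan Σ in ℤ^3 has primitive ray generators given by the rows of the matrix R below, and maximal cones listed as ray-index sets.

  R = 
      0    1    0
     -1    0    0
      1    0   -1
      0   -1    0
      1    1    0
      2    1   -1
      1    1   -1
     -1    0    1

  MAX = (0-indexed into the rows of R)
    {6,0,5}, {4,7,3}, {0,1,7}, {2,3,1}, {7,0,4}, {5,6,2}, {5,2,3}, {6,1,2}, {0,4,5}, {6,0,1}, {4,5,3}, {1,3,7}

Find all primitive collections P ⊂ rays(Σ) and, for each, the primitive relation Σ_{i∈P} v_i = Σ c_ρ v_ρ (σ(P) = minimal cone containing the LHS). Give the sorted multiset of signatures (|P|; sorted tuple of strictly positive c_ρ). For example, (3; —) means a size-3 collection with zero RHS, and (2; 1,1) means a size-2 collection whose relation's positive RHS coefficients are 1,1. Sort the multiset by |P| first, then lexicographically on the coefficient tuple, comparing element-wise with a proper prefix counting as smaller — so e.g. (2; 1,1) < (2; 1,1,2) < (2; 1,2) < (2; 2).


The 10 primitive collections of Σ (r=8, n=3):

  {0,3}:  v_{0} + v_{3} = 0  ⇒ sig = (2; —)
  {2,7}:  v_{2} + v_{7} = 0  ⇒ sig = (2; —)
  {0,2}:  v_{0} + v_{2} = v_{6}  ⇒ sig = (2; 1)
  {1,4}:  v_{1} + v_{4} = v_{0}  ⇒ sig = (2; 1)
  {1,5}:  v_{1} + v_{5} = v_{6}  ⇒ sig = (2; 1)
  {2,4}:  v_{2} + v_{4} = v_{5}  ⇒ sig = (2; 1)
  {3,6}:  v_{3} + v_{6} = v_{2}  ⇒ sig = (2; 1)
  {5,7}:  v_{5} + v_{7} = v_{4}  ⇒ sig = (2; 1)
  {6,7}:  v_{6} + v_{7} = v_{0}  ⇒ sig = (2; 1)
  {4,6}:  v_{4} + v_{6} = v_{0} + v_{5}  ⇒ sig = (2; 1,1)

Sorted signature multiset PRS(X):
[(2; —), (2; —), (2; 1), (2; 1), (2; 1), (2; 1), (2; 1), (2; 1), (2; 1), (2; 1,1)]


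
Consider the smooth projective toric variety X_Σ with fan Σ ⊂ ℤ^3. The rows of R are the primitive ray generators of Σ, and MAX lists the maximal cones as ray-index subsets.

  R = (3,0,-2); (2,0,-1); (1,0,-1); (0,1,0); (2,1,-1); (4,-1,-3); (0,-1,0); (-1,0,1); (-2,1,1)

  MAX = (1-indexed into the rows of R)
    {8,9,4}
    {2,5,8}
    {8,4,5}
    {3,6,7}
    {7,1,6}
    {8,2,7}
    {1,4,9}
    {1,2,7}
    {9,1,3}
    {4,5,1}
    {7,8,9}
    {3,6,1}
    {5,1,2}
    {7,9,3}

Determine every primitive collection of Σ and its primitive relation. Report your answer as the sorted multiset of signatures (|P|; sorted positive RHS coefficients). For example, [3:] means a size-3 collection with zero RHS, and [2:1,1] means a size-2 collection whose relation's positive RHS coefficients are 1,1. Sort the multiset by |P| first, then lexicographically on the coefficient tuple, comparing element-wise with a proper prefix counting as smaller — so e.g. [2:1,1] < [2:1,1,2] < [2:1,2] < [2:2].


The 17 primitive collections of Σ (r=9, n=3):

  • {3,8}:  v_{3} + v_{8} = 0  →  sig = [2:]
  • {4,7}:  v_{4} + v_{7} = 0  →  sig = [2:]
  • {1,8}:  v_{1} + v_{8} = v_{2}  →  sig = [2:1]
  • {2,3}:  v_{2} + v_{3} = v_{1}  →  sig = [2:1]
  • {2,4}:  v_{2} + v_{4} = v_{5}  →  sig = [2:1]
  • {2,9}:  v_{2} + v_{9} = v_{4}  →  sig = [2:1]
  • {5,7}:  v_{5} + v_{7} = v_{2}  →  sig = [2:1]
  • {3,4}:  v_{3} + v_{4} = v_{1} + v_{9}  →  sig = [2:1,1]
  • {3,5}:  v_{3} + v_{5} = v_{1} + v_{4}  →  sig = [2:1,1]
  • {4,6}:  v_{4} + v_{6} = v_{1} + v_{3}  →  sig = [2:1,1]
  • {6,8}:  v_{6} + v_{8} = v_{1} + v_{7}  →  sig = [2:1,1]
  • {2,6}:  v_{2} + v_{6} = 2·v_{1} + v_{7}  →  sig = [2:1,2]
  • {5,6}:  v_{5} + v_{6} = 2·v_{1}  →  sig = [2:2]
  • {5,9}:  v_{5} + v_{9} = 2·v_{4}  →  sig = [2:2]
  • {6,9}:  v_{6} + v_{9} = 2·v_{3}  →  sig = [2:2]
  • {1,3,7}:  v_{1} + v_{3} + v_{7} = v_{6}  →  sig = [3:1]
  • {1,7,9}:  v_{1} + v_{7} + v_{9} = v_{3}  →  sig = [3:1]

Sorted signature multiset PRS(X):
{ [2:] ×2,  [2:1] ×5,  [2:1,1] ×4,  [2:1,2],  [2:2] ×3,  [3:1] ×2 }


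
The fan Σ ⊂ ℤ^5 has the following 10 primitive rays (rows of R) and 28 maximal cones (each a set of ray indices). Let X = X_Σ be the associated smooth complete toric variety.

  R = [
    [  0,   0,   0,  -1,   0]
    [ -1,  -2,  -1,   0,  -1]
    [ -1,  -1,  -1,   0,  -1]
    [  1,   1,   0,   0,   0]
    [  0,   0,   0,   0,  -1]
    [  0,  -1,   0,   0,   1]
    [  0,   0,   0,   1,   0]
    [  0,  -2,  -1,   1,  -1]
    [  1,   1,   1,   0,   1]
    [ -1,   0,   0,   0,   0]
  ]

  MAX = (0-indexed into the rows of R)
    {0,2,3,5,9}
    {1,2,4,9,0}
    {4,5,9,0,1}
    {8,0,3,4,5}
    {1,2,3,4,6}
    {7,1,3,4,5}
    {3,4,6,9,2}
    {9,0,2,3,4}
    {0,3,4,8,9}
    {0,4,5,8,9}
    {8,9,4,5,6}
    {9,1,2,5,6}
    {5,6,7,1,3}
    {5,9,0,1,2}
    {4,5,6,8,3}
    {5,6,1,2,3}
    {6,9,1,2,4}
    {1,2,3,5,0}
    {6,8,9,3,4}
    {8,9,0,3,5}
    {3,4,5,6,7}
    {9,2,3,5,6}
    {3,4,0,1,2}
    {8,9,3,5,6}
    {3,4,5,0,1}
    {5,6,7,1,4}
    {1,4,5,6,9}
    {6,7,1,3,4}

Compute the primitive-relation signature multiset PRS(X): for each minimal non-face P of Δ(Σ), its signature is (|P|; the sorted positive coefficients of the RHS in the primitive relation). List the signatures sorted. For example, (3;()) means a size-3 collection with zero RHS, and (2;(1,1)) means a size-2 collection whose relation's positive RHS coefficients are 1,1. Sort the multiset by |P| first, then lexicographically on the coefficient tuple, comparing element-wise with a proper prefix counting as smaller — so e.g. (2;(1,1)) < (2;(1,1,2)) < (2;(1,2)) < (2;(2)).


11 minimal non-faces of Δ(Σ) (on 10 rays):

  P = {0,6}:  v_{0} + v_{6} = 0 — sig = (2;())
  P = {2,8}:  v_{2} + v_{8} = 0 — sig = (2;())
  P = {1,8}:  v_{1} + v_{8} = v_{4} + v_{5} — sig = (2;(1,1))
  P = {7,9}:  v_{7} + v_{9} = v_{1} + v_{6} — sig = (2;(1,1))
  P = {0,7}:  v_{0} + v_{7} = v_{1} + v_{3} + v_{4} + v_{5} — sig = (2;(1,1,1,1))
  P = {2,7}:  v_{2} + v_{7} = 2·v_{1} + v_{3} + v_{6} — sig = (2;(1,1,2))
  P = {7,8}:  v_{7} + v_{8} = v_{3} + 2·v_{4} + 2·v_{5} + v_{6} — sig = (2;(1,1,2,2))
  P = {1,3,9}:  v_{1} + v_{3} + v_{9} = v_{2} — sig = (3;(1))
  P = {2,4,5}:  v_{2} + v_{4} + v_{5} = v_{1} — sig = (3;(1))
  P = {3,4,5,9}:  v_{3} + v_{4} + v_{5} + v_{9} = 0 — sig = (4;())
  P = {1,3,4,5,6}:  v_{1} + v_{3} + v_{4} + v_{5} + v_{6} = v_{7} — sig = (5;(1))

Signatures (|P|; sorted positive RHS coefficients), sorted:
{ (2;()) ×2,  (2;(1,1)) ×2,  (2;(1,1,1,1)),  (2;(1,1,2)),  (2;(1,1,2,2)),  (3;(1)) ×2,  (4;()),  (5;(1)) }


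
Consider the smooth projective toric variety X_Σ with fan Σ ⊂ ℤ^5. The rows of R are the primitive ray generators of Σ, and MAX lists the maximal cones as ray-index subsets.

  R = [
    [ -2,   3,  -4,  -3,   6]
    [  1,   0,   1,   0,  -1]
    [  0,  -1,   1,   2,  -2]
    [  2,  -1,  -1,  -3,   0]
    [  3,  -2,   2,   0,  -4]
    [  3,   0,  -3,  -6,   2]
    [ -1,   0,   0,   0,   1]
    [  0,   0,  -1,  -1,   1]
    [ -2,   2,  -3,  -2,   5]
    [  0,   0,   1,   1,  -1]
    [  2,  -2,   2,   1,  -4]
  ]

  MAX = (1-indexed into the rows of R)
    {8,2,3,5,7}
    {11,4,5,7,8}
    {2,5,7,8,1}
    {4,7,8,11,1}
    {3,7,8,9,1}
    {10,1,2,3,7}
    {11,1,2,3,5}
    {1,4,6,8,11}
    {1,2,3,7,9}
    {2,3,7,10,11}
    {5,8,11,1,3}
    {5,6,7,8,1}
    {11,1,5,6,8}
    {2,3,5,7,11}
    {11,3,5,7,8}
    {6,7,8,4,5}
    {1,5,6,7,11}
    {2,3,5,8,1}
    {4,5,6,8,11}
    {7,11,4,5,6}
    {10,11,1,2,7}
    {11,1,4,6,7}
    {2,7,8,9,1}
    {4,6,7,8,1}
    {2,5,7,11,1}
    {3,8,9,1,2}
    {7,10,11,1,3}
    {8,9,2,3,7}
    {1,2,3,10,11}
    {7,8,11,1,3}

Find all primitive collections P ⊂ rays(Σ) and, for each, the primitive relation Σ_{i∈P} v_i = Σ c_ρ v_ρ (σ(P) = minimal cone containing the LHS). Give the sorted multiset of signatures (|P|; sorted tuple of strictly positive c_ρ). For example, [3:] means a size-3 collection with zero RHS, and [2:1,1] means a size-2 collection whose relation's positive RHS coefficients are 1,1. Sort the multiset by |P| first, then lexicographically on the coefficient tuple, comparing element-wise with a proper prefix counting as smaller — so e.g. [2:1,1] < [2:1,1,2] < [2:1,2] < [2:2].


20 collections generate NE(X_Σ); each relation:

  • {8,10}:  v_{8} + v_{10} = 0  ⇒ sig = [2:]
  • {9,11}:  v_{9} + v_{11} = v_{8}  ⇒ sig = [2:1]
  • {5,10}:  v_{5} + v_{10} = v_{2} + v_{11}  ⇒ sig = [2:1,1]
  • {4,10}:  v_{4} + v_{10} = v_{1} + v_{5} + v_{7} + v_{11}  ⇒ sig = [2:1,1,1,1]
  • {9,10}:  v_{9} + v_{10} = v_{1} + v_{2} + v_{3} + v_{7}  ⇒ sig = [2:1,1,1,1]
  • {3,6}:  v_{3} + v_{6} = v_{1} + v_{5} + 2·v_{8} + v_{11}  ⇒ sig = [2:1,1,1,2]
  • {4,9}:  v_{4} + v_{9} = v_{1} + v_{5} + v_{7} + 2·v_{8}  ⇒ sig = [2:1,1,1,2]
  • {2,4}:  v_{2} + v_{4} = v_{1} + 2·v_{5} + v_{7}  ⇒ sig = [2:1,1,2]
  • {6,10}:  v_{6} + v_{10} = 2·v_{1} + 2·v_{5} + v_{7} + v_{11}  ⇒ sig = [2:1,1,2,2]
  • {3,4}:  v_{3} + v_{4} = 2·v_{8} + v_{11}  ⇒ sig = [2:1,2]
  • {5,9}:  v_{5} + v_{9} = v_{2} + 2·v_{8}  ⇒ sig = [2:1,2]
  • {6,9}:  v_{6} + v_{9} = 2·v_{1} + 2·v_{5} + v_{7} + 2·v_{8}  ⇒ sig = [2:1,2,2,2]
  • {2,6}:  v_{2} + v_{6} = 2·v_{1} + 3·v_{5} + v_{7}  ⇒ sig = [2:1,2,3]
  • {1,4,5}:  v_{1} + v_{4} + v_{5} = v_{6}  ⇒ sig = [3:1]
  • {2,8,11}:  v_{2} + v_{8} + v_{11} = v_{5}  ⇒ sig = [3:1]
  • {1,3,5,7}:  v_{1} + v_{3} + v_{5} + v_{7} = v_{8}  ⇒ sig = [4:1]
  • {6,7,8,11}:  v_{6} + v_{7} + v_{8} + v_{11} = 2·v_{4}  ⇒ sig = [4:2]
  • {1,2,3,7,11}:  v_{1} + v_{2} + v_{3} + v_{7} + v_{11} = 0  ⇒ sig = [5:]
  • {1,2,3,7,8}:  v_{1} + v_{2} + v_{3} + v_{7} + v_{8} = v_{9}  ⇒ sig = [5:1]
  • {1,5,7,8,11}:  v_{1} + v_{5} + v_{7} + v_{8} + v_{11} = v_{4}  ⇒ sig = [5:1]

Hence PRS(X_Σ) =
    |P|=2: 13 collections, coeffs (), (1), (1,1), (1,1,1,1), (1,1,1,1), (1,1,1,2), (1,1,1,2), (1,1,2), (1,1,2,2), (1,2), (1,2), (1,2,2,2), (1,2,3)
    |P|=3: 2 collections, coeffs (1), (1)
    |P|=4: 2 collections, coeffs (1), (2)
    |P|=5: 3 collections, coeffs (), (1), (1)


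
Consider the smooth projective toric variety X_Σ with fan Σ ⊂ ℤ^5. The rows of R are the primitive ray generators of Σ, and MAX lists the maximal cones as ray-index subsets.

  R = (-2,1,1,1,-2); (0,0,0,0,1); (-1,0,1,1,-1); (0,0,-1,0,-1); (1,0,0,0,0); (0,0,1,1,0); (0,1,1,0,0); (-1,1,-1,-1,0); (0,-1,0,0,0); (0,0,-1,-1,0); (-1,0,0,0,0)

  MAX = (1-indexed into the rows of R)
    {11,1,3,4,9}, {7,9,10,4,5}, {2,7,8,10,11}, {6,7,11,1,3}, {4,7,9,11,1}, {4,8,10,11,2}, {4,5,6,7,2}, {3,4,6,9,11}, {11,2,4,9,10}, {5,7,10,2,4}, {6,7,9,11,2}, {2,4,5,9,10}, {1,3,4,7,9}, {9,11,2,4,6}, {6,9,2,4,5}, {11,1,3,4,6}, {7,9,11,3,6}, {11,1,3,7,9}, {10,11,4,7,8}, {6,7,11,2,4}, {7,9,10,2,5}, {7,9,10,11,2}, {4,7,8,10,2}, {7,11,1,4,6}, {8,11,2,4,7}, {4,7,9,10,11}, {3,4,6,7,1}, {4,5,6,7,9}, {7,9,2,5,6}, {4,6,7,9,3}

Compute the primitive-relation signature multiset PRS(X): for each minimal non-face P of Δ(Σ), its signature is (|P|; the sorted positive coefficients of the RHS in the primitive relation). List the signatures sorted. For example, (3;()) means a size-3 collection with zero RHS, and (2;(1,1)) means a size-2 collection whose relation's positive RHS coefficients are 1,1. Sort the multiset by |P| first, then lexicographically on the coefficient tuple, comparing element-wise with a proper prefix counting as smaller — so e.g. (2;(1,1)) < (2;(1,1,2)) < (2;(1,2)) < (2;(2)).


18 minimal non-faces of Δ(Σ) (on 11 rays):

  {5,11}:  v_{5} + v_{11} = 0  ⇒ sig = (2;())
  {6,10}:  v_{6} + v_{10} = 0  ⇒ sig = (2;())
  {2,3}:  v_{2} + v_{3} = v_{6} + v_{11}  ⇒ sig = (2;(1,1))
  {8,9}:  v_{8} + v_{9} = v_{10} + v_{11}  ⇒ sig = (2;(1,1))
  {1,5}:  v_{1} + v_{5} = v_{3} + v_{4} + v_{7}  ⇒ sig = (2;(1,1,1))
  {3,5}:  v_{3} + v_{5} = v_{4} + v_{6} + v_{7} + v_{9}  ⇒ sig = (2;(1,1,1,1))
  {3,10}:  v_{3} + v_{10} = v_{4} + v_{7} + v_{9} + v_{11}  ⇒ sig = (2;(1,1,1,1))
  {5,8}:  v_{5} + v_{8} = v_{2} + v_{4} + v_{7} + v_{10}  ⇒ sig = (2;(1,1,1,1))
  {6,8}:  v_{6} + v_{8} = v_{2} + v_{4} + v_{7} + v_{11}  ⇒ sig = (2;(1,1,1,1))
  {1,2}:  v_{1} + v_{2} = v_{4} + v_{6} + v_{7} + 2·v_{11}  ⇒ sig = (2;(1,1,1,2))
  {3,8}:  v_{3} + v_{8} = v_{4} + v_{7} + 2·v_{11}  ⇒ sig = (2;(1,1,2))
  {1,10}:  v_{1} + v_{10} = 2·v_{4} + 2·v_{7} + v_{9} + 2·v_{11}  ⇒ sig = (2;(1,2,2,2))
  {1,8}:  v_{1} + v_{8} = 2·v_{4} + 2·v_{7} + 3·v_{11}  ⇒ sig = (2;(2,2,3))
  {1,6,9}:  v_{1} + v_{6} + v_{9} = 2·v_{3}  ⇒ sig = (3;(2))
  {2,4,7,9}:  v_{2} + v_{4} + v_{7} + v_{9} = 0  ⇒ sig = (4;())
  {3,4,7,11}:  v_{3} + v_{4} + v_{7} + v_{11} = v_{1}  ⇒ sig = (4;(1))
  {2,4,7,10,11}:  v_{2} + v_{4} + v_{7} + v_{10} + v_{11} = v_{8}  ⇒ sig = (5;(1))
  {4,6,7,9,11}:  v_{4} + v_{6} + v_{7} + v_{9} + v_{11} = v_{3}  ⇒ sig = (5;(1))

Signatures (|P|; sorted positive RHS coefficients), sorted:
{ (2;()) ×2,  (2;(1,1)) ×2,  (2;(1,1,1)),  (2;(1,1,1,1)) ×4,  (2;(1,1,1,2)),  (2;(1,1,2)),  (2;(1,2,2,2)),  (2;(2,2,3)),  (3;(2)),  (4;()),  (4;(1)),  (5;(1)) ×2 }


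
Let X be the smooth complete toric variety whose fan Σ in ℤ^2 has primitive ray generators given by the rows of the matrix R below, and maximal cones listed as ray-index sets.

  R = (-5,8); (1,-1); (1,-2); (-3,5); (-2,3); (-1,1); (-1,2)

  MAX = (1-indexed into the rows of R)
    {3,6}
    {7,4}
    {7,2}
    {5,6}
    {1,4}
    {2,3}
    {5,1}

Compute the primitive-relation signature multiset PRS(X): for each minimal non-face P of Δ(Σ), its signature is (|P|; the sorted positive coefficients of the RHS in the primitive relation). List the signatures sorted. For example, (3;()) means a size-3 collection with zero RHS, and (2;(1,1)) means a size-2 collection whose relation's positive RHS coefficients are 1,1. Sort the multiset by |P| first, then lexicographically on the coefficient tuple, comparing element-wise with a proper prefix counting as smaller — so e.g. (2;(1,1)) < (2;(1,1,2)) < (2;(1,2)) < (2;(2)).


14 collections generate NE(X_Σ); each relation:

  • {2,6}:  v_{2} + v_{6} = 0 — sig = (2;())
  • {3,7}:  v_{3} + v_{7} = 0 — sig = (2;())
  • {2,5}:  v_{2} + v_{5} = v_{7} — sig = (2;(1))
  • {3,4}:  v_{3} + v_{4} = v_{5} — sig = (2;(1))
  • {3,5}:  v_{3} + v_{5} = v_{6} — sig = (2;(1))
  • {4,5}:  v_{4} + v_{5} = v_{1} — sig = (2;(1))
  • {5,7}:  v_{5} + v_{7} = v_{4} — sig = (2;(1))
  • {6,7}:  v_{6} + v_{7} = v_{5} — sig = (2;(1))
  • {1,2}:  v_{1} + v_{2} = v_{4} + v_{7} — sig = (2;(1,1))
  • {1,3}:  v_{1} + v_{3} = 2·v_{5} — sig = (2;(2))
  • {1,7}:  v_{1} + v_{7} = 2·v_{4} — sig = (2;(2))
  • {2,4}:  v_{2} + v_{4} = 2·v_{7} — sig = (2;(2))
  • {4,6}:  v_{4} + v_{6} = 2·v_{5} — sig = (2;(2))
  • {1,6}:  v_{1} + v_{6} = 3·v_{5} — sig = (2;(3))

so the primitive-relation signature multiset is
    (2;())
    (2;())
    (2;(1))
    (2;(1))
    (2;(1))
    (2;(1))
    (2;(1))
    (2;(1))
    (2;(1,1))
    (2;(2))
    (2;(2))
    (2;(2))
    (2;(2))
    (2;(3))


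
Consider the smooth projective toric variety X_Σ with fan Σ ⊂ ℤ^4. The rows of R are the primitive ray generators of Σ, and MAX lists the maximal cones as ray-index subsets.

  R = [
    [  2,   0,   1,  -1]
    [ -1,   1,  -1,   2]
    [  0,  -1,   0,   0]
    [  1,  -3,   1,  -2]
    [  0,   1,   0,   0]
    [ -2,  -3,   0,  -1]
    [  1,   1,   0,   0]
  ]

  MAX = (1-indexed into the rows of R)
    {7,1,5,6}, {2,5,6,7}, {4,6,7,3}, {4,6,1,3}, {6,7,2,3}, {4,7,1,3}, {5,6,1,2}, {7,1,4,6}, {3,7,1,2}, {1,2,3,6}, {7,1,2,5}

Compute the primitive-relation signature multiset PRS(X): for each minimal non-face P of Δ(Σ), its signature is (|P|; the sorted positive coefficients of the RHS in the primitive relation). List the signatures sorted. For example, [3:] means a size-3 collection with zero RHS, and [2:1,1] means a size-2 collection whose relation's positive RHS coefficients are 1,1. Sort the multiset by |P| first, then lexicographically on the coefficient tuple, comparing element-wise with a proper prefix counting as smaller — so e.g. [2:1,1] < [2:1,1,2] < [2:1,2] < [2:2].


Minimal non-faces — 5 found among 7 rays, 11 max cones:

  {3,5}:  v_{3} + v_{5} = 0  ⟹  sig = [2:]
  {4,5}:  v_{4} + v_{5} = v_{1} + v_{6} + v_{7}  ⟹  sig = [2:1,1,1]
  {2,4}:  v_{2} + v_{4} = 2·v_{3}  ⟹  sig = [2:2]
  {1,2,6,7}:  v_{1} + v_{2} + v_{6} + v_{7} = v_{3}  ⟹  sig = [4:1]
  {1,3,6,7}:  v_{1} + v_{3} + v_{6} + v_{7} = v_{4}  ⟹  sig = [4:1]

so the primitive-relation signature multiset is
[[2:], [2:1,1,1], [2:2], [4:1], [4:1]]


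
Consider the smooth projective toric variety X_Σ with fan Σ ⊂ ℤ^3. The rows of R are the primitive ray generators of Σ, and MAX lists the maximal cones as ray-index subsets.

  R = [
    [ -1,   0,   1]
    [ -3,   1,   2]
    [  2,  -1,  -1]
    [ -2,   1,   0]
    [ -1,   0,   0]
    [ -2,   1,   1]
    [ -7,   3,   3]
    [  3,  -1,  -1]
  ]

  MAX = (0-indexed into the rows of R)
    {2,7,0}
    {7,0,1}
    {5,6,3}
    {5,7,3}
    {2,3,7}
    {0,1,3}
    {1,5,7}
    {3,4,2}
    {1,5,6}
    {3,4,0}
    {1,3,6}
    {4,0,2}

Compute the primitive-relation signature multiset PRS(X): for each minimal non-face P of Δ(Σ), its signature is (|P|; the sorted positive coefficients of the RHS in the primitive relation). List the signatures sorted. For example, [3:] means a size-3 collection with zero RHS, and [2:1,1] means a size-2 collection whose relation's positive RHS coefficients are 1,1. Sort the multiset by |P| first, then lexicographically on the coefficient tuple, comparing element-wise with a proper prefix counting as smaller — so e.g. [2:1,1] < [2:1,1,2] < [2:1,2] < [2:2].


14 collections generate NE(X_Σ); each relation:

  P={2,5}:  v_{2} + v_{5} = 0  ⟹  sig = [2:]
  P={0,5}:  v_{0} + v_{5} = v_{1}  ⟹  sig = [2:1]
  P={1,2}:  v_{1} + v_{2} = v_{0}  ⟹  sig = [2:1]
  P={4,7}:  v_{4} + v_{7} = v_{2}  ⟹  sig = [2:1]
  P={2,6}:  v_{2} + v_{6} = v_{1} + v_{3}  ⟹  sig = [2:1,1]
  P={4,5}:  v_{4} + v_{5} = v_{0} + v_{3}  ⟹  sig = [2:1,1]
  P={4,6}:  v_{4} + v_{6} = v_{0} + v_{1} + 2·v_{3}  ⟹  sig = [2:1,1,2]
  P={0,6}:  v_{0} + v_{6} = 2·v_{1} + v_{3}  ⟹  sig = [2:1,2]
  P={1,4}:  v_{1} + v_{4} = 2·v_{0} + v_{3}  ⟹  sig = [2:1,2]
  P={6,7}:  v_{6} + v_{7} = 2·v_{5}  ⟹  sig = [2:2]
  P={0,3,7}:  v_{0} + v_{3} + v_{7} = 0  ⟹  sig = [3:]
  P={0,2,3}:  v_{0} + v_{2} + v_{3} = v_{4}  ⟹  sig = [3:1]
  P={1,3,5}:  v_{1} + v_{3} + v_{5} = v_{6}  ⟹  sig = [3:1]
  P={1,3,7}:  v_{1} + v_{3} + v_{7} = v_{5}  ⟹  sig = [3:1]

Sorted signature multiset PRS(X):
    [2:]
    [2:1]
    [2:1]
    [2:1]
    [2:1,1]
    [2:1,1]
    [2:1,1,2]
    [2:1,2]
    [2:1,2]
    [2:2]
    [3:]
    [3:1]
    [3:1]
    [3:1]


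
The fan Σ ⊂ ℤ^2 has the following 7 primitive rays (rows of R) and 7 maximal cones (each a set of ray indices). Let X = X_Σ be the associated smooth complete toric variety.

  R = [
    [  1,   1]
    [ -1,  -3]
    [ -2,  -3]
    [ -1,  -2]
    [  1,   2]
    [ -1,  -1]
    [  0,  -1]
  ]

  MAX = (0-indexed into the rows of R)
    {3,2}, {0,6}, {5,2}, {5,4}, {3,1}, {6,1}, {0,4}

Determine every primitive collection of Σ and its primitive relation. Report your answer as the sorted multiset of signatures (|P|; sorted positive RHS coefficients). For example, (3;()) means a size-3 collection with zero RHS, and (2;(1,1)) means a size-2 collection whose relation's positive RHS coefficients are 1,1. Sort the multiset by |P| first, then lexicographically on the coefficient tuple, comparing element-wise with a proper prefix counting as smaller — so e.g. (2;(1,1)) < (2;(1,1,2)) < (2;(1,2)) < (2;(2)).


Δ(Σ) — 7 vertices, 14 min non-faces:

  • {0,5}:  v_{0} + v_{5} = 0  →  sig = (2;())
  • {3,4}:  v_{3} + v_{4} = 0  →  sig = (2;())
  • {0,2}:  v_{0} + v_{2} = v_{3}  →  sig = (2;(1))
  • {0,3}:  v_{0} + v_{3} = v_{6}  →  sig = (2;(1))
  • {1,4}:  v_{1} + v_{4} = v_{6}  →  sig = (2;(1))
  • {2,4}:  v_{2} + v_{4} = v_{5}  →  sig = (2;(1))
  • {3,5}:  v_{3} + v_{5} = v_{2}  →  sig = (2;(1))
  • {3,6}:  v_{3} + v_{6} = v_{1}  →  sig = (2;(1))
  • {4,6}:  v_{4} + v_{6} = v_{0}  →  sig = (2;(1))
  • {5,6}:  v_{5} + v_{6} = v_{3}  →  sig = (2;(1))
  • {0,1}:  v_{0} + v_{1} = 2·v_{6}  →  sig = (2;(2))
  • {1,5}:  v_{1} + v_{5} = 2·v_{3}  →  sig = (2;(2))
  • {2,6}:  v_{2} + v_{6} = 2·v_{3}  →  sig = (2;(2))
  • {1,2}:  v_{1} + v_{2} = 3·v_{3}  →  sig = (2;(3))

so the primitive-relation signature multiset is
    |P|=2: 14 collections, coeffs (), (), (1), (1), (1), (1), (1), (1), (1), (1), (2), (2), (2), (3)


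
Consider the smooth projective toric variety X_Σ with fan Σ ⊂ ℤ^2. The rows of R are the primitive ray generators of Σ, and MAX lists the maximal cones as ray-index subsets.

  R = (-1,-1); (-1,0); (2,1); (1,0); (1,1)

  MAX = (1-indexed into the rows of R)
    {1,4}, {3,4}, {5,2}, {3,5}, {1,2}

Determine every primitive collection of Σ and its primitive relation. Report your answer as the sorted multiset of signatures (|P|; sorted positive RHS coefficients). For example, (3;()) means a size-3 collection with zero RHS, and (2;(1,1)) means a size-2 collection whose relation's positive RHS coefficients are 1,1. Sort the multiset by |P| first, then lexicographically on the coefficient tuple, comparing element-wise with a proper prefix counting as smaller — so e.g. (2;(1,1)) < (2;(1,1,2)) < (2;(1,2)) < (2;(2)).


Δ(Σ) — 5 vertices, 5 min non-faces:

  • {1,5}:  v_{1} + v_{5} = 0  so sig = (2;())
  • {2,4}:  v_{2} + v_{4} = 0  so sig = (2;())
  • {1,3}:  v_{1} + v_{3} = v_{4}  so sig = (2;(1))
  • {2,3}:  v_{2} + v_{3} = v_{5}  so sig = (2;(1))
  • {4,5}:  v_{4} + v_{5} = v_{3}  so sig = (2;(1))

Hence PRS(X_Σ) =
    (2;())
    (2;())
    (2;(1))
    (2;(1))
    (2;(1))


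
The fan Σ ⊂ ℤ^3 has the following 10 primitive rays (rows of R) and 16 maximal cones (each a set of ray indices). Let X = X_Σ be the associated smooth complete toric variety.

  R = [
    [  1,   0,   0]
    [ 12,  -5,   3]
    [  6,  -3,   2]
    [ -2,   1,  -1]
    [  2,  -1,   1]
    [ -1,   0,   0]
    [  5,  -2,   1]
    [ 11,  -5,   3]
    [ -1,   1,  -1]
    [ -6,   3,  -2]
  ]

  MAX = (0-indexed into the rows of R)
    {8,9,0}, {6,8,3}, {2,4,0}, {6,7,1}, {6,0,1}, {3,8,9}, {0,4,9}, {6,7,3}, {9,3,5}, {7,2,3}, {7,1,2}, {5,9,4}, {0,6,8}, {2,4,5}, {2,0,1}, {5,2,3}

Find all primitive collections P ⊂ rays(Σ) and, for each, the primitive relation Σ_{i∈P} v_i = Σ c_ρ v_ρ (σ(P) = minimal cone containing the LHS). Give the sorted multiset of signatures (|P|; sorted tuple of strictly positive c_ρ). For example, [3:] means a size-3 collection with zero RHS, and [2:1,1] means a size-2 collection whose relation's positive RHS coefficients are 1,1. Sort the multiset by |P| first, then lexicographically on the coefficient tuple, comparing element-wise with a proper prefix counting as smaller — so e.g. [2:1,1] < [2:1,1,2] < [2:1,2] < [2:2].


Δ(Σ) — 10 vertices, 21 min non-faces:

  • {0,5}:  v_{0} + v_{5} = 0 — sig = [2:]
  • {2,9}:  v_{2} + v_{9} = 0 — sig = [2:]
  • {3,4}:  v_{3} + v_{4} = 0 — sig = [2:]
  • {0,3}:  v_{0} + v_{3} = v_{8} — sig = [2:1]
  • {0,7}:  v_{0} + v_{7} = v_{1} — sig = [2:1]
  • {1,5}:  v_{1} + v_{5} = v_{7} — sig = [2:1]
  • {2,6}:  v_{2} + v_{6} = v_{7} — sig = [2:1]
  • {2,8}:  v_{2} + v_{8} = v_{6} — sig = [2:1]
  • {4,8}:  v_{4} + v_{8} = v_{0} — sig = [2:1]
  • {5,8}:  v_{5} + v_{8} = v_{3} — sig = [2:1]
  • {6,9}:  v_{6} + v_{9} = v_{8} — sig = [2:1]
  • {7,9}:  v_{7} + v_{9} = v_{6} — sig = [2:1]
  • {1,9}:  v_{1} + v_{9} = v_{0} + v_{6} — sig = [2:1,1]
  • {4,6}:  v_{4} + v_{6} = v_{0} + v_{2} — sig = [2:1,1]
  • {5,6}:  v_{5} + v_{6} = v_{2} + v_{3} — sig = [2:1,1]
  • {1,8}:  v_{1} + v_{8} = v_{0} + 2·v_{6} — sig = [2:1,2]
  • {4,7}:  v_{4} + v_{7} = v_{0} + 2·v_{2} — sig = [2:1,2]
  • {5,7}:  v_{5} + v_{7} = 2·v_{2} + v_{3} — sig = [2:1,2]
  • {1,3}:  v_{1} + v_{3} = 2·v_{6} — sig = [2:2]
  • {7,8}:  v_{7} + v_{8} = 2·v_{6} — sig = [2:2]
  • {1,4}:  v_{1} + v_{4} = 2·v_{0} + 2·v_{2} — sig = [2:2,2]

Hence PRS(X_Σ) =
{ [2:] ×3,  [2:1] ×9,  [2:1,1] ×3,  [2:1,2] ×3,  [2:2] ×2,  [2:2,2] }


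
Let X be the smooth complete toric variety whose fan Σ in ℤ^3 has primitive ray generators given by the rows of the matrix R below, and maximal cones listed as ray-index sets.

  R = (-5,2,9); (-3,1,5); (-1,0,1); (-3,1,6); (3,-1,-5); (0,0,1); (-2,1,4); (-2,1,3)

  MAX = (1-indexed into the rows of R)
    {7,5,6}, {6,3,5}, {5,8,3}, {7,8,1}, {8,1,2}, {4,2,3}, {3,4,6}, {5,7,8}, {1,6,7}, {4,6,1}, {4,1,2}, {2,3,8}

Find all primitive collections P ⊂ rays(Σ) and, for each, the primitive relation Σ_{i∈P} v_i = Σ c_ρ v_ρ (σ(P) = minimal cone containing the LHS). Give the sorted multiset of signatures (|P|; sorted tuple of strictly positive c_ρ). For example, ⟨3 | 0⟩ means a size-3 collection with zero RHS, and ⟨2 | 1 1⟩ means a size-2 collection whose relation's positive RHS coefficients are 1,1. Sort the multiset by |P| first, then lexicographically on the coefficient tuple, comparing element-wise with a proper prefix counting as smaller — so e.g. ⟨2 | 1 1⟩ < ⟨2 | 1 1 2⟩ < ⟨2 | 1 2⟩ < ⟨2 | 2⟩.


Minimal non-faces — 10 found among 8 rays, 12 max cones:

  {2,5}:  v_{2} + v_{5} = 0  ⇒ sig = ⟨2 | 0⟩
  {1,5}:  v_{1} + v_{5} = v_{7}  ⇒ sig = ⟨2 | 1⟩
  {2,6}:  v_{2} + v_{6} = v_{4}  ⇒ sig = ⟨2 | 1⟩
  {2,7}:  v_{2} + v_{7} = v_{1}  ⇒ sig = ⟨2 | 1⟩
  {3,7}:  v_{3} + v_{7} = v_{2}  ⇒ sig = ⟨2 | 1⟩
  {4,5}:  v_{4} + v_{5} = v_{6}  ⇒ sig = ⟨2 | 1⟩
  {4,8}:  v_{4} + v_{8} = v_{1}  ⇒ sig = ⟨2 | 1⟩
  {6,8}:  v_{6} + v_{8} = v_{7}  ⇒ sig = ⟨2 | 1⟩
  {4,7}:  v_{4} + v_{7} = v_{1} + v_{6}  ⇒ sig = ⟨2 | 1 1⟩
  {1,3}:  v_{1} + v_{3} = 2·v_{2}  ⇒ sig = ⟨2 | 2⟩

so the primitive-relation signature multiset is
{ ⟨2 | 0⟩,  ⟨2 | 1⟩ ×7,  ⟨2 | 1 1⟩,  ⟨2 | 2⟩ }
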